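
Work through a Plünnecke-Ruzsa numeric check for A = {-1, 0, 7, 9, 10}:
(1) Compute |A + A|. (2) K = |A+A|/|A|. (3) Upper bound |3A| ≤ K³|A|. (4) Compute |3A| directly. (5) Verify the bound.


|A| = 5.
Step 1: Compute A + A by enumerating all 25 pairs.
A + A = {-2, -1, 0, 6, 7, 8, 9, 10, 14, 16, 17, 18, 19, 20}, so |A + A| = 14.
Step 2: Doubling constant K = |A + A|/|A| = 14/5 = 14/5 ≈ 2.8000.
Step 3: Plünnecke-Ruzsa gives |3A| ≤ K³·|A| = (2.8000)³ · 5 ≈ 109.7600.
Step 4: Compute 3A = A + A + A directly by enumerating all triples (a,b,c) ∈ A³; |3A| = 27.
Step 5: Check 27 ≤ 109.7600? Yes ✓.

K = 14/5, Plünnecke-Ruzsa bound K³|A| ≈ 109.7600, |3A| = 27, inequality holds.


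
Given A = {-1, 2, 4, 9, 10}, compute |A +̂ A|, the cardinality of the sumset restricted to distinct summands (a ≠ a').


Restricted sumset: A +̂ A = {a + a' : a ∈ A, a' ∈ A, a ≠ a'}.
Equivalently, take A + A and drop any sum 2a that is achievable ONLY as a + a for a ∈ A (i.e. sums representable only with equal summands).
Enumerate pairs (a, a') with a < a' (symmetric, so each unordered pair gives one sum; this covers all a ≠ a'):
  -1 + 2 = 1
  -1 + 4 = 3
  -1 + 9 = 8
  -1 + 10 = 9
  2 + 4 = 6
  2 + 9 = 11
  2 + 10 = 12
  4 + 9 = 13
  4 + 10 = 14
  9 + 10 = 19
Collected distinct sums: {1, 3, 6, 8, 9, 11, 12, 13, 14, 19}
|A +̂ A| = 10
(Reference bound: |A +̂ A| ≥ 2|A| - 3 for |A| ≥ 2, with |A| = 5 giving ≥ 7.)

|A +̂ A| = 10


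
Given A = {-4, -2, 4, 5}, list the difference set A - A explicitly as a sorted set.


A - A = {a - a' : a, a' ∈ A}.
Compute a - a' for each ordered pair (a, a'):
a = -4: -4--4=0, -4--2=-2, -4-4=-8, -4-5=-9
a = -2: -2--4=2, -2--2=0, -2-4=-6, -2-5=-7
a = 4: 4--4=8, 4--2=6, 4-4=0, 4-5=-1
a = 5: 5--4=9, 5--2=7, 5-4=1, 5-5=0
Collecting distinct values (and noting 0 appears from a-a):
A - A = {-9, -8, -7, -6, -2, -1, 0, 1, 2, 6, 7, 8, 9}
|A - A| = 13

A - A = {-9, -8, -7, -6, -2, -1, 0, 1, 2, 6, 7, 8, 9}


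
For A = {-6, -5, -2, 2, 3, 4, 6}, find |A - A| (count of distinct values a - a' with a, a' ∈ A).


A - A = {a - a' : a, a' ∈ A}; |A| = 7.
Bounds: 2|A|-1 ≤ |A - A| ≤ |A|² - |A| + 1, i.e. 13 ≤ |A - A| ≤ 43.
Note: 0 ∈ A - A always (from a - a). The set is symmetric: if d ∈ A - A then -d ∈ A - A.
Enumerate nonzero differences d = a - a' with a > a' (then include -d):
Positive differences: {1, 2, 3, 4, 5, 6, 7, 8, 9, 10, 11, 12}
Full difference set: {0} ∪ (positive diffs) ∪ (negative diffs).
|A - A| = 1 + 2·12 = 25 (matches direct enumeration: 25).

|A - A| = 25


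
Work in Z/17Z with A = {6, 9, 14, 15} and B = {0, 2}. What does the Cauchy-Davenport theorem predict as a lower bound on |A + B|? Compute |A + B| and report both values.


Cauchy-Davenport: |A + B| ≥ min(p, |A| + |B| - 1) for A, B nonempty in Z/pZ.
|A| = 4, |B| = 2, p = 17.
CD lower bound = min(17, 4 + 2 - 1) = min(17, 5) = 5.
Compute A + B mod 17 directly:
a = 6: 6+0=6, 6+2=8
a = 9: 9+0=9, 9+2=11
a = 14: 14+0=14, 14+2=16
a = 15: 15+0=15, 15+2=0
A + B = {0, 6, 8, 9, 11, 14, 15, 16}, so |A + B| = 8.
Verify: 8 ≥ 5? Yes ✓.

CD lower bound = 5, actual |A + B| = 8.


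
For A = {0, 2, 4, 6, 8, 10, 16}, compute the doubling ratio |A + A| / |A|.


|A| = 7.
Compute A + A by enumerating all 49 pairs.
A + A = {0, 2, 4, 6, 8, 10, 12, 14, 16, 18, 20, 22, 24, 26, 32}, so |A + A| = 15.
K = |A + A| / |A| = 15/7 (already in lowest terms) ≈ 2.1429.
Reference: AP of size 7 gives K = 13/7 ≈ 1.8571; a fully generic set of size 7 gives K ≈ 4.0000.

|A| = 7, |A + A| = 15, K = 15/7.


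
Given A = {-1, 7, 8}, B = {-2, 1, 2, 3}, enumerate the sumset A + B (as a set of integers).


A + B = {a + b : a ∈ A, b ∈ B}.
Enumerate all |A|·|B| = 3·4 = 12 pairs (a, b) and collect distinct sums.
a = -1: -1+-2=-3, -1+1=0, -1+2=1, -1+3=2
a = 7: 7+-2=5, 7+1=8, 7+2=9, 7+3=10
a = 8: 8+-2=6, 8+1=9, 8+2=10, 8+3=11
Collecting distinct sums: A + B = {-3, 0, 1, 2, 5, 6, 8, 9, 10, 11}
|A + B| = 10

A + B = {-3, 0, 1, 2, 5, 6, 8, 9, 10, 11}


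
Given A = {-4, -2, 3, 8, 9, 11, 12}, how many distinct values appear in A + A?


A + A = {a + a' : a, a' ∈ A}; |A| = 7.
General bounds: 2|A| - 1 ≤ |A + A| ≤ |A|(|A|+1)/2, i.e. 13 ≤ |A + A| ≤ 28.
Lower bound 2|A|-1 is attained iff A is an arithmetic progression.
Enumerate sums a + a' for a ≤ a' (symmetric, so this suffices):
a = -4: -4+-4=-8, -4+-2=-6, -4+3=-1, -4+8=4, -4+9=5, -4+11=7, -4+12=8
a = -2: -2+-2=-4, -2+3=1, -2+8=6, -2+9=7, -2+11=9, -2+12=10
a = 3: 3+3=6, 3+8=11, 3+9=12, 3+11=14, 3+12=15
a = 8: 8+8=16, 8+9=17, 8+11=19, 8+12=20
a = 9: 9+9=18, 9+11=20, 9+12=21
a = 11: 11+11=22, 11+12=23
a = 12: 12+12=24
Distinct sums: {-8, -6, -4, -1, 1, 4, 5, 6, 7, 8, 9, 10, 11, 12, 14, 15, 16, 17, 18, 19, 20, 21, 22, 23, 24}
|A + A| = 25

|A + A| = 25


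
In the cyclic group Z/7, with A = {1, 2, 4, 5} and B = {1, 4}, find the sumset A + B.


Work in Z/7Z: reduce every sum a + b modulo 7.
Enumerate all 8 pairs:
a = 1: 1+1=2, 1+4=5
a = 2: 2+1=3, 2+4=6
a = 4: 4+1=5, 4+4=1
a = 5: 5+1=6, 5+4=2
Distinct residues collected: {1, 2, 3, 5, 6}
|A + B| = 5 (out of 7 total residues).

A + B = {1, 2, 3, 5, 6}


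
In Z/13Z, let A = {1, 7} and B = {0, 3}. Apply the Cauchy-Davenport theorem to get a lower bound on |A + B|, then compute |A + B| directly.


Cauchy-Davenport: |A + B| ≥ min(p, |A| + |B| - 1) for A, B nonempty in Z/pZ.
|A| = 2, |B| = 2, p = 13.
CD lower bound = min(13, 2 + 2 - 1) = min(13, 3) = 3.
Compute A + B mod 13 directly:
a = 1: 1+0=1, 1+3=4
a = 7: 7+0=7, 7+3=10
A + B = {1, 4, 7, 10}, so |A + B| = 4.
Verify: 4 ≥ 3? Yes ✓.

CD lower bound = 3, actual |A + B| = 4.


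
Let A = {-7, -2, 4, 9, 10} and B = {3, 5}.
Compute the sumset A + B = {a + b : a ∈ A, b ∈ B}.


A + B = {a + b : a ∈ A, b ∈ B}.
Enumerate all |A|·|B| = 5·2 = 10 pairs (a, b) and collect distinct sums.
a = -7: -7+3=-4, -7+5=-2
a = -2: -2+3=1, -2+5=3
a = 4: 4+3=7, 4+5=9
a = 9: 9+3=12, 9+5=14
a = 10: 10+3=13, 10+5=15
Collecting distinct sums: A + B = {-4, -2, 1, 3, 7, 9, 12, 13, 14, 15}
|A + B| = 10

A + B = {-4, -2, 1, 3, 7, 9, 12, 13, 14, 15}


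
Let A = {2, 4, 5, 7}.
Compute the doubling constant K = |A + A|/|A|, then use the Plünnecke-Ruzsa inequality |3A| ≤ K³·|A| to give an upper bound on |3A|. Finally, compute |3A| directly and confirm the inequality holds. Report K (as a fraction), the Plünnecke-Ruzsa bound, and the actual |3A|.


|A| = 4.
Step 1: Compute A + A by enumerating all 16 pairs.
A + A = {4, 6, 7, 8, 9, 10, 11, 12, 14}, so |A + A| = 9.
Step 2: Doubling constant K = |A + A|/|A| = 9/4 = 9/4 ≈ 2.2500.
Step 3: Plünnecke-Ruzsa gives |3A| ≤ K³·|A| = (2.2500)³ · 4 ≈ 45.5625.
Step 4: Compute 3A = A + A + A directly by enumerating all triples (a,b,c) ∈ A³; |3A| = 14.
Step 5: Check 14 ≤ 45.5625? Yes ✓.

K = 9/4, Plünnecke-Ruzsa bound K³|A| ≈ 45.5625, |3A| = 14, inequality holds.


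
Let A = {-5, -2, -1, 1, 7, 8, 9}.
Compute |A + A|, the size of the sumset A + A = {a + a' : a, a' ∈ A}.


A + A = {a + a' : a, a' ∈ A}; |A| = 7.
General bounds: 2|A| - 1 ≤ |A + A| ≤ |A|(|A|+1)/2, i.e. 13 ≤ |A + A| ≤ 28.
Lower bound 2|A|-1 is attained iff A is an arithmetic progression.
Enumerate sums a + a' for a ≤ a' (symmetric, so this suffices):
a = -5: -5+-5=-10, -5+-2=-7, -5+-1=-6, -5+1=-4, -5+7=2, -5+8=3, -5+9=4
a = -2: -2+-2=-4, -2+-1=-3, -2+1=-1, -2+7=5, -2+8=6, -2+9=7
a = -1: -1+-1=-2, -1+1=0, -1+7=6, -1+8=7, -1+9=8
a = 1: 1+1=2, 1+7=8, 1+8=9, 1+9=10
a = 7: 7+7=14, 7+8=15, 7+9=16
a = 8: 8+8=16, 8+9=17
a = 9: 9+9=18
Distinct sums: {-10, -7, -6, -4, -3, -2, -1, 0, 2, 3, 4, 5, 6, 7, 8, 9, 10, 14, 15, 16, 17, 18}
|A + A| = 22

|A + A| = 22


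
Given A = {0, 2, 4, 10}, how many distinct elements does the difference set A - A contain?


A - A = {a - a' : a, a' ∈ A}; |A| = 4.
Bounds: 2|A|-1 ≤ |A - A| ≤ |A|² - |A| + 1, i.e. 7 ≤ |A - A| ≤ 13.
Note: 0 ∈ A - A always (from a - a). The set is symmetric: if d ∈ A - A then -d ∈ A - A.
Enumerate nonzero differences d = a - a' with a > a' (then include -d):
Positive differences: {2, 4, 6, 8, 10}
Full difference set: {0} ∪ (positive diffs) ∪ (negative diffs).
|A - A| = 1 + 2·5 = 11 (matches direct enumeration: 11).

|A - A| = 11


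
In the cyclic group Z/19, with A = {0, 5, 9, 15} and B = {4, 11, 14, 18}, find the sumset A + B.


Work in Z/19Z: reduce every sum a + b modulo 19.
Enumerate all 16 pairs:
a = 0: 0+4=4, 0+11=11, 0+14=14, 0+18=18
a = 5: 5+4=9, 5+11=16, 5+14=0, 5+18=4
a = 9: 9+4=13, 9+11=1, 9+14=4, 9+18=8
a = 15: 15+4=0, 15+11=7, 15+14=10, 15+18=14
Distinct residues collected: {0, 1, 4, 7, 8, 9, 10, 11, 13, 14, 16, 18}
|A + B| = 12 (out of 19 total residues).

A + B = {0, 1, 4, 7, 8, 9, 10, 11, 13, 14, 16, 18}


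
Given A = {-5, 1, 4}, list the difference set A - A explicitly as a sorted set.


A - A = {a - a' : a, a' ∈ A}.
Compute a - a' for each ordered pair (a, a'):
a = -5: -5--5=0, -5-1=-6, -5-4=-9
a = 1: 1--5=6, 1-1=0, 1-4=-3
a = 4: 4--5=9, 4-1=3, 4-4=0
Collecting distinct values (and noting 0 appears from a-a):
A - A = {-9, -6, -3, 0, 3, 6, 9}
|A - A| = 7

A - A = {-9, -6, -3, 0, 3, 6, 9}


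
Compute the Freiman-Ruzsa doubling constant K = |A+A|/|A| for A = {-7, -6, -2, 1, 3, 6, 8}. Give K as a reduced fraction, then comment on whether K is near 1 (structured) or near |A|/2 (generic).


|A| = 7.
Compute A + A by enumerating all 49 pairs.
A + A = {-14, -13, -12, -9, -8, -6, -5, -4, -3, -1, 0, 1, 2, 4, 6, 7, 9, 11, 12, 14, 16}, so |A + A| = 21.
K = |A + A| / |A| = 21/7 = 3/1 ≈ 3.0000.
Reference: AP of size 7 gives K = 13/7 ≈ 1.8571; a fully generic set of size 7 gives K ≈ 4.0000.

|A| = 7, |A + A| = 21, K = 21/7 = 3/1.


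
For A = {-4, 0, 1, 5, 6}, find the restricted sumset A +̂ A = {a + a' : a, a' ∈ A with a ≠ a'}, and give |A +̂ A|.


Restricted sumset: A +̂ A = {a + a' : a ∈ A, a' ∈ A, a ≠ a'}.
Equivalently, take A + A and drop any sum 2a that is achievable ONLY as a + a for a ∈ A (i.e. sums representable only with equal summands).
Enumerate pairs (a, a') with a < a' (symmetric, so each unordered pair gives one sum; this covers all a ≠ a'):
  -4 + 0 = -4
  -4 + 1 = -3
  -4 + 5 = 1
  -4 + 6 = 2
  0 + 1 = 1
  0 + 5 = 5
  0 + 6 = 6
  1 + 5 = 6
  1 + 6 = 7
  5 + 6 = 11
Collected distinct sums: {-4, -3, 1, 2, 5, 6, 7, 11}
|A +̂ A| = 8
(Reference bound: |A +̂ A| ≥ 2|A| - 3 for |A| ≥ 2, with |A| = 5 giving ≥ 7.)

|A +̂ A| = 8


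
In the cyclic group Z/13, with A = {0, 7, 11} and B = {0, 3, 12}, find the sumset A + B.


Work in Z/13Z: reduce every sum a + b modulo 13.
Enumerate all 9 pairs:
a = 0: 0+0=0, 0+3=3, 0+12=12
a = 7: 7+0=7, 7+3=10, 7+12=6
a = 11: 11+0=11, 11+3=1, 11+12=10
Distinct residues collected: {0, 1, 3, 6, 7, 10, 11, 12}
|A + B| = 8 (out of 13 total residues).

A + B = {0, 1, 3, 6, 7, 10, 11, 12}


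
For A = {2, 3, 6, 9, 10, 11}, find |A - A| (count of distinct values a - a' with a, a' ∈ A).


A - A = {a - a' : a, a' ∈ A}; |A| = 6.
Bounds: 2|A|-1 ≤ |A - A| ≤ |A|² - |A| + 1, i.e. 11 ≤ |A - A| ≤ 31.
Note: 0 ∈ A - A always (from a - a). The set is symmetric: if d ∈ A - A then -d ∈ A - A.
Enumerate nonzero differences d = a - a' with a > a' (then include -d):
Positive differences: {1, 2, 3, 4, 5, 6, 7, 8, 9}
Full difference set: {0} ∪ (positive diffs) ∪ (negative diffs).
|A - A| = 1 + 2·9 = 19 (matches direct enumeration: 19).

|A - A| = 19


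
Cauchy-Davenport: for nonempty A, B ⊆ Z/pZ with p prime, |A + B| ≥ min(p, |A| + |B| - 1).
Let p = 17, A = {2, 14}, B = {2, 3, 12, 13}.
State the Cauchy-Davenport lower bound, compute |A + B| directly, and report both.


Cauchy-Davenport: |A + B| ≥ min(p, |A| + |B| - 1) for A, B nonempty in Z/pZ.
|A| = 2, |B| = 4, p = 17.
CD lower bound = min(17, 2 + 4 - 1) = min(17, 5) = 5.
Compute A + B mod 17 directly:
a = 2: 2+2=4, 2+3=5, 2+12=14, 2+13=15
a = 14: 14+2=16, 14+3=0, 14+12=9, 14+13=10
A + B = {0, 4, 5, 9, 10, 14, 15, 16}, so |A + B| = 8.
Verify: 8 ≥ 5? Yes ✓.

CD lower bound = 5, actual |A + B| = 8.


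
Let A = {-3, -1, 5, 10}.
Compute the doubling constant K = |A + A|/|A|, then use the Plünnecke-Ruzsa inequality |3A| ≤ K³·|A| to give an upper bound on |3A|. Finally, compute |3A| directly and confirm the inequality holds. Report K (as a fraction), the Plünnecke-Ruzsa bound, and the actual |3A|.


|A| = 4.
Step 1: Compute A + A by enumerating all 16 pairs.
A + A = {-6, -4, -2, 2, 4, 7, 9, 10, 15, 20}, so |A + A| = 10.
Step 2: Doubling constant K = |A + A|/|A| = 10/4 = 10/4 ≈ 2.5000.
Step 3: Plünnecke-Ruzsa gives |3A| ≤ K³·|A| = (2.5000)³ · 4 ≈ 62.5000.
Step 4: Compute 3A = A + A + A directly by enumerating all triples (a,b,c) ∈ A³; |3A| = 20.
Step 5: Check 20 ≤ 62.5000? Yes ✓.

K = 10/4, Plünnecke-Ruzsa bound K³|A| ≈ 62.5000, |3A| = 20, inequality holds.


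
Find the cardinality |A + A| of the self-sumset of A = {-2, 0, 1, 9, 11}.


A + A = {a + a' : a, a' ∈ A}; |A| = 5.
General bounds: 2|A| - 1 ≤ |A + A| ≤ |A|(|A|+1)/2, i.e. 9 ≤ |A + A| ≤ 15.
Lower bound 2|A|-1 is attained iff A is an arithmetic progression.
Enumerate sums a + a' for a ≤ a' (symmetric, so this suffices):
a = -2: -2+-2=-4, -2+0=-2, -2+1=-1, -2+9=7, -2+11=9
a = 0: 0+0=0, 0+1=1, 0+9=9, 0+11=11
a = 1: 1+1=2, 1+9=10, 1+11=12
a = 9: 9+9=18, 9+11=20
a = 11: 11+11=22
Distinct sums: {-4, -2, -1, 0, 1, 2, 7, 9, 10, 11, 12, 18, 20, 22}
|A + A| = 14

|A + A| = 14


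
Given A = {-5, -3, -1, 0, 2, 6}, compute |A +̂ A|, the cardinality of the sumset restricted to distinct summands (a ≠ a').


Restricted sumset: A +̂ A = {a + a' : a ∈ A, a' ∈ A, a ≠ a'}.
Equivalently, take A + A and drop any sum 2a that is achievable ONLY as a + a for a ∈ A (i.e. sums representable only with equal summands).
Enumerate pairs (a, a') with a < a' (symmetric, so each unordered pair gives one sum; this covers all a ≠ a'):
  -5 + -3 = -8
  -5 + -1 = -6
  -5 + 0 = -5
  -5 + 2 = -3
  -5 + 6 = 1
  -3 + -1 = -4
  -3 + 0 = -3
  -3 + 2 = -1
  -3 + 6 = 3
  -1 + 0 = -1
  -1 + 2 = 1
  -1 + 6 = 5
  0 + 2 = 2
  0 + 6 = 6
  2 + 6 = 8
Collected distinct sums: {-8, -6, -5, -4, -3, -1, 1, 2, 3, 5, 6, 8}
|A +̂ A| = 12
(Reference bound: |A +̂ A| ≥ 2|A| - 3 for |A| ≥ 2, with |A| = 6 giving ≥ 9.)

|A +̂ A| = 12


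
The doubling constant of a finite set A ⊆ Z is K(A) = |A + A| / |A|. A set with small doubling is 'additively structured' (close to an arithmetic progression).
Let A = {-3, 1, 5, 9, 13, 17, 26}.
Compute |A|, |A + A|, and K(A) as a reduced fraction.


|A| = 7.
Compute A + A by enumerating all 49 pairs.
A + A = {-6, -2, 2, 6, 10, 14, 18, 22, 23, 26, 27, 30, 31, 34, 35, 39, 43, 52}, so |A + A| = 18.
K = |A + A| / |A| = 18/7 (already in lowest terms) ≈ 2.5714.
Reference: AP of size 7 gives K = 13/7 ≈ 1.8571; a fully generic set of size 7 gives K ≈ 4.0000.

|A| = 7, |A + A| = 18, K = 18/7.


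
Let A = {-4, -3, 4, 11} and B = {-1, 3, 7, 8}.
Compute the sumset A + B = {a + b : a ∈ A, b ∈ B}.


A + B = {a + b : a ∈ A, b ∈ B}.
Enumerate all |A|·|B| = 4·4 = 16 pairs (a, b) and collect distinct sums.
a = -4: -4+-1=-5, -4+3=-1, -4+7=3, -4+8=4
a = -3: -3+-1=-4, -3+3=0, -3+7=4, -3+8=5
a = 4: 4+-1=3, 4+3=7, 4+7=11, 4+8=12
a = 11: 11+-1=10, 11+3=14, 11+7=18, 11+8=19
Collecting distinct sums: A + B = {-5, -4, -1, 0, 3, 4, 5, 7, 10, 11, 12, 14, 18, 19}
|A + B| = 14

A + B = {-5, -4, -1, 0, 3, 4, 5, 7, 10, 11, 12, 14, 18, 19}


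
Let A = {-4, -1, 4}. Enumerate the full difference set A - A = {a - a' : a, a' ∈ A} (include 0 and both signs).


A - A = {a - a' : a, a' ∈ A}.
Compute a - a' for each ordered pair (a, a'):
a = -4: -4--4=0, -4--1=-3, -4-4=-8
a = -1: -1--4=3, -1--1=0, -1-4=-5
a = 4: 4--4=8, 4--1=5, 4-4=0
Collecting distinct values (and noting 0 appears from a-a):
A - A = {-8, -5, -3, 0, 3, 5, 8}
|A - A| = 7

A - A = {-8, -5, -3, 0, 3, 5, 8}


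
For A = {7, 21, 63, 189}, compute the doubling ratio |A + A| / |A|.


|A| = 4.
Compute A + A by enumerating all 16 pairs.
A + A = {14, 28, 42, 70, 84, 126, 196, 210, 252, 378}, so |A + A| = 10.
K = |A + A| / |A| = 10/4 = 5/2 ≈ 2.5000.
Reference: AP of size 4 gives K = 7/4 ≈ 1.7500; a fully generic set of size 4 gives K ≈ 2.5000.

|A| = 4, |A + A| = 10, K = 10/4 = 5/2.


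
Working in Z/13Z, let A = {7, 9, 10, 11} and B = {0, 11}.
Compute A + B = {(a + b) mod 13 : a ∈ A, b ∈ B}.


Work in Z/13Z: reduce every sum a + b modulo 13.
Enumerate all 8 pairs:
a = 7: 7+0=7, 7+11=5
a = 9: 9+0=9, 9+11=7
a = 10: 10+0=10, 10+11=8
a = 11: 11+0=11, 11+11=9
Distinct residues collected: {5, 7, 8, 9, 10, 11}
|A + B| = 6 (out of 13 total residues).

A + B = {5, 7, 8, 9, 10, 11}


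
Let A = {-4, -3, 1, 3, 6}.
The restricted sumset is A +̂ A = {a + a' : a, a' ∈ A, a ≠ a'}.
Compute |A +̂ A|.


Restricted sumset: A +̂ A = {a + a' : a ∈ A, a' ∈ A, a ≠ a'}.
Equivalently, take A + A and drop any sum 2a that is achievable ONLY as a + a for a ∈ A (i.e. sums representable only with equal summands).
Enumerate pairs (a, a') with a < a' (symmetric, so each unordered pair gives one sum; this covers all a ≠ a'):
  -4 + -3 = -7
  -4 + 1 = -3
  -4 + 3 = -1
  -4 + 6 = 2
  -3 + 1 = -2
  -3 + 3 = 0
  -3 + 6 = 3
  1 + 3 = 4
  1 + 6 = 7
  3 + 6 = 9
Collected distinct sums: {-7, -3, -2, -1, 0, 2, 3, 4, 7, 9}
|A +̂ A| = 10
(Reference bound: |A +̂ A| ≥ 2|A| - 3 for |A| ≥ 2, with |A| = 5 giving ≥ 7.)

|A +̂ A| = 10


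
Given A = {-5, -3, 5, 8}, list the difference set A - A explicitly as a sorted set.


A - A = {a - a' : a, a' ∈ A}.
Compute a - a' for each ordered pair (a, a'):
a = -5: -5--5=0, -5--3=-2, -5-5=-10, -5-8=-13
a = -3: -3--5=2, -3--3=0, -3-5=-8, -3-8=-11
a = 5: 5--5=10, 5--3=8, 5-5=0, 5-8=-3
a = 8: 8--5=13, 8--3=11, 8-5=3, 8-8=0
Collecting distinct values (and noting 0 appears from a-a):
A - A = {-13, -11, -10, -8, -3, -2, 0, 2, 3, 8, 10, 11, 13}
|A - A| = 13

A - A = {-13, -11, -10, -8, -3, -2, 0, 2, 3, 8, 10, 11, 13}


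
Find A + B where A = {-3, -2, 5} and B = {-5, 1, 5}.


A + B = {a + b : a ∈ A, b ∈ B}.
Enumerate all |A|·|B| = 3·3 = 9 pairs (a, b) and collect distinct sums.
a = -3: -3+-5=-8, -3+1=-2, -3+5=2
a = -2: -2+-5=-7, -2+1=-1, -2+5=3
a = 5: 5+-5=0, 5+1=6, 5+5=10
Collecting distinct sums: A + B = {-8, -7, -2, -1, 0, 2, 3, 6, 10}
|A + B| = 9

A + B = {-8, -7, -2, -1, 0, 2, 3, 6, 10}


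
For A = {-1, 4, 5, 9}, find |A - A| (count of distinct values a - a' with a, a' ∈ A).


A - A = {a - a' : a, a' ∈ A}; |A| = 4.
Bounds: 2|A|-1 ≤ |A - A| ≤ |A|² - |A| + 1, i.e. 7 ≤ |A - A| ≤ 13.
Note: 0 ∈ A - A always (from a - a). The set is symmetric: if d ∈ A - A then -d ∈ A - A.
Enumerate nonzero differences d = a - a' with a > a' (then include -d):
Positive differences: {1, 4, 5, 6, 10}
Full difference set: {0} ∪ (positive diffs) ∪ (negative diffs).
|A - A| = 1 + 2·5 = 11 (matches direct enumeration: 11).

|A - A| = 11


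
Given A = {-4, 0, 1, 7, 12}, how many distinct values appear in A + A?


A + A = {a + a' : a, a' ∈ A}; |A| = 5.
General bounds: 2|A| - 1 ≤ |A + A| ≤ |A|(|A|+1)/2, i.e. 9 ≤ |A + A| ≤ 15.
Lower bound 2|A|-1 is attained iff A is an arithmetic progression.
Enumerate sums a + a' for a ≤ a' (symmetric, so this suffices):
a = -4: -4+-4=-8, -4+0=-4, -4+1=-3, -4+7=3, -4+12=8
a = 0: 0+0=0, 0+1=1, 0+7=7, 0+12=12
a = 1: 1+1=2, 1+7=8, 1+12=13
a = 7: 7+7=14, 7+12=19
a = 12: 12+12=24
Distinct sums: {-8, -4, -3, 0, 1, 2, 3, 7, 8, 12, 13, 14, 19, 24}
|A + A| = 14

|A + A| = 14


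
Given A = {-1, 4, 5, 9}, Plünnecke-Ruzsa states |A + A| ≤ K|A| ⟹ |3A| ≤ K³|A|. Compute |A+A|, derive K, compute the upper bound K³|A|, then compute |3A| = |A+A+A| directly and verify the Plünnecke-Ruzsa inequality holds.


|A| = 4.
Step 1: Compute A + A by enumerating all 16 pairs.
A + A = {-2, 3, 4, 8, 9, 10, 13, 14, 18}, so |A + A| = 9.
Step 2: Doubling constant K = |A + A|/|A| = 9/4 = 9/4 ≈ 2.2500.
Step 3: Plünnecke-Ruzsa gives |3A| ≤ K³·|A| = (2.2500)³ · 4 ≈ 45.5625.
Step 4: Compute 3A = A + A + A directly by enumerating all triples (a,b,c) ∈ A³; |3A| = 16.
Step 5: Check 16 ≤ 45.5625? Yes ✓.

K = 9/4, Plünnecke-Ruzsa bound K³|A| ≈ 45.5625, |3A| = 16, inequality holds.


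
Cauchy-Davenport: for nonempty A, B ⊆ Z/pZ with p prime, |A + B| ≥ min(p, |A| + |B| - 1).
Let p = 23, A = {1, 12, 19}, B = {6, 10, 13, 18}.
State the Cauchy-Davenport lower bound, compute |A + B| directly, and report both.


Cauchy-Davenport: |A + B| ≥ min(p, |A| + |B| - 1) for A, B nonempty in Z/pZ.
|A| = 3, |B| = 4, p = 23.
CD lower bound = min(23, 3 + 4 - 1) = min(23, 6) = 6.
Compute A + B mod 23 directly:
a = 1: 1+6=7, 1+10=11, 1+13=14, 1+18=19
a = 12: 12+6=18, 12+10=22, 12+13=2, 12+18=7
a = 19: 19+6=2, 19+10=6, 19+13=9, 19+18=14
A + B = {2, 6, 7, 9, 11, 14, 18, 19, 22}, so |A + B| = 9.
Verify: 9 ≥ 6? Yes ✓.

CD lower bound = 6, actual |A + B| = 9.


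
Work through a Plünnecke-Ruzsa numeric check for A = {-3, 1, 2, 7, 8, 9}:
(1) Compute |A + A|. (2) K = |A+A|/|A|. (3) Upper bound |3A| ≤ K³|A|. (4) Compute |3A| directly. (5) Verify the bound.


|A| = 6.
Step 1: Compute A + A by enumerating all 36 pairs.
A + A = {-6, -2, -1, 2, 3, 4, 5, 6, 8, 9, 10, 11, 14, 15, 16, 17, 18}, so |A + A| = 17.
Step 2: Doubling constant K = |A + A|/|A| = 17/6 = 17/6 ≈ 2.8333.
Step 3: Plünnecke-Ruzsa gives |3A| ≤ K³·|A| = (2.8333)³ · 6 ≈ 136.4722.
Step 4: Compute 3A = A + A + A directly by enumerating all triples (a,b,c) ∈ A³; |3A| = 32.
Step 5: Check 32 ≤ 136.4722? Yes ✓.

K = 17/6, Plünnecke-Ruzsa bound K³|A| ≈ 136.4722, |3A| = 32, inequality holds.


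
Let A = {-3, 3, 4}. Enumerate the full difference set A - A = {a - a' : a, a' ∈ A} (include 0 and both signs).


A - A = {a - a' : a, a' ∈ A}.
Compute a - a' for each ordered pair (a, a'):
a = -3: -3--3=0, -3-3=-6, -3-4=-7
a = 3: 3--3=6, 3-3=0, 3-4=-1
a = 4: 4--3=7, 4-3=1, 4-4=0
Collecting distinct values (and noting 0 appears from a-a):
A - A = {-7, -6, -1, 0, 1, 6, 7}
|A - A| = 7

A - A = {-7, -6, -1, 0, 1, 6, 7}


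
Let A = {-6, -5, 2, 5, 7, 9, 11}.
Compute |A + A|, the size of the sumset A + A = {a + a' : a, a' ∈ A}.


A + A = {a + a' : a, a' ∈ A}; |A| = 7.
General bounds: 2|A| - 1 ≤ |A + A| ≤ |A|(|A|+1)/2, i.e. 13 ≤ |A + A| ≤ 28.
Lower bound 2|A|-1 is attained iff A is an arithmetic progression.
Enumerate sums a + a' for a ≤ a' (symmetric, so this suffices):
a = -6: -6+-6=-12, -6+-5=-11, -6+2=-4, -6+5=-1, -6+7=1, -6+9=3, -6+11=5
a = -5: -5+-5=-10, -5+2=-3, -5+5=0, -5+7=2, -5+9=4, -5+11=6
a = 2: 2+2=4, 2+5=7, 2+7=9, 2+9=11, 2+11=13
a = 5: 5+5=10, 5+7=12, 5+9=14, 5+11=16
a = 7: 7+7=14, 7+9=16, 7+11=18
a = 9: 9+9=18, 9+11=20
a = 11: 11+11=22
Distinct sums: {-12, -11, -10, -4, -3, -1, 0, 1, 2, 3, 4, 5, 6, 7, 9, 10, 11, 12, 13, 14, 16, 18, 20, 22}
|A + A| = 24

|A + A| = 24


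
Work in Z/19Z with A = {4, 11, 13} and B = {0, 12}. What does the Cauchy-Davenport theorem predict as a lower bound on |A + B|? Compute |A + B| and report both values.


Cauchy-Davenport: |A + B| ≥ min(p, |A| + |B| - 1) for A, B nonempty in Z/pZ.
|A| = 3, |B| = 2, p = 19.
CD lower bound = min(19, 3 + 2 - 1) = min(19, 4) = 4.
Compute A + B mod 19 directly:
a = 4: 4+0=4, 4+12=16
a = 11: 11+0=11, 11+12=4
a = 13: 13+0=13, 13+12=6
A + B = {4, 6, 11, 13, 16}, so |A + B| = 5.
Verify: 5 ≥ 4? Yes ✓.

CD lower bound = 4, actual |A + B| = 5.


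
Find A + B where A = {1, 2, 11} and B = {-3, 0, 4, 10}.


A + B = {a + b : a ∈ A, b ∈ B}.
Enumerate all |A|·|B| = 3·4 = 12 pairs (a, b) and collect distinct sums.
a = 1: 1+-3=-2, 1+0=1, 1+4=5, 1+10=11
a = 2: 2+-3=-1, 2+0=2, 2+4=6, 2+10=12
a = 11: 11+-3=8, 11+0=11, 11+4=15, 11+10=21
Collecting distinct sums: A + B = {-2, -1, 1, 2, 5, 6, 8, 11, 12, 15, 21}
|A + B| = 11

A + B = {-2, -1, 1, 2, 5, 6, 8, 11, 12, 15, 21}


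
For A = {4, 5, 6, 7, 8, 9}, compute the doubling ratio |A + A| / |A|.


|A| = 6.
Compute A + A by enumerating all 36 pairs.
A + A = {8, 9, 10, 11, 12, 13, 14, 15, 16, 17, 18}, so |A + A| = 11.
K = |A + A| / |A| = 11/6 (already in lowest terms) ≈ 1.8333.
Reference: AP of size 6 gives K = 11/6 ≈ 1.8333; a fully generic set of size 6 gives K ≈ 3.5000.

|A| = 6, |A + A| = 11, K = 11/6.


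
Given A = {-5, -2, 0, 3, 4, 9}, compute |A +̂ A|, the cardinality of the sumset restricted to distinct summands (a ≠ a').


Restricted sumset: A +̂ A = {a + a' : a ∈ A, a' ∈ A, a ≠ a'}.
Equivalently, take A + A and drop any sum 2a that is achievable ONLY as a + a for a ∈ A (i.e. sums representable only with equal summands).
Enumerate pairs (a, a') with a < a' (symmetric, so each unordered pair gives one sum; this covers all a ≠ a'):
  -5 + -2 = -7
  -5 + 0 = -5
  -5 + 3 = -2
  -5 + 4 = -1
  -5 + 9 = 4
  -2 + 0 = -2
  -2 + 3 = 1
  -2 + 4 = 2
  -2 + 9 = 7
  0 + 3 = 3
  0 + 4 = 4
  0 + 9 = 9
  3 + 4 = 7
  3 + 9 = 12
  4 + 9 = 13
Collected distinct sums: {-7, -5, -2, -1, 1, 2, 3, 4, 7, 9, 12, 13}
|A +̂ A| = 12
(Reference bound: |A +̂ A| ≥ 2|A| - 3 for |A| ≥ 2, with |A| = 6 giving ≥ 9.)

|A +̂ A| = 12


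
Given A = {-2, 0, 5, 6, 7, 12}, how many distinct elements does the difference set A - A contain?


A - A = {a - a' : a, a' ∈ A}; |A| = 6.
Bounds: 2|A|-1 ≤ |A - A| ≤ |A|² - |A| + 1, i.e. 11 ≤ |A - A| ≤ 31.
Note: 0 ∈ A - A always (from a - a). The set is symmetric: if d ∈ A - A then -d ∈ A - A.
Enumerate nonzero differences d = a - a' with a > a' (then include -d):
Positive differences: {1, 2, 5, 6, 7, 8, 9, 12, 14}
Full difference set: {0} ∪ (positive diffs) ∪ (negative diffs).
|A - A| = 1 + 2·9 = 19 (matches direct enumeration: 19).

|A - A| = 19


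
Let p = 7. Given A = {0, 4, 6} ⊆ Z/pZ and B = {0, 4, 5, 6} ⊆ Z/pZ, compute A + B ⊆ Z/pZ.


Work in Z/7Z: reduce every sum a + b modulo 7.
Enumerate all 12 pairs:
a = 0: 0+0=0, 0+4=4, 0+5=5, 0+6=6
a = 4: 4+0=4, 4+4=1, 4+5=2, 4+6=3
a = 6: 6+0=6, 6+4=3, 6+5=4, 6+6=5
Distinct residues collected: {0, 1, 2, 3, 4, 5, 6}
|A + B| = 7 (out of 7 total residues).

A + B = {0, 1, 2, 3, 4, 5, 6}


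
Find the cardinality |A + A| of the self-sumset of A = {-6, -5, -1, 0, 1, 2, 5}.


A + A = {a + a' : a, a' ∈ A}; |A| = 7.
General bounds: 2|A| - 1 ≤ |A + A| ≤ |A|(|A|+1)/2, i.e. 13 ≤ |A + A| ≤ 28.
Lower bound 2|A|-1 is attained iff A is an arithmetic progression.
Enumerate sums a + a' for a ≤ a' (symmetric, so this suffices):
a = -6: -6+-6=-12, -6+-5=-11, -6+-1=-7, -6+0=-6, -6+1=-5, -6+2=-4, -6+5=-1
a = -5: -5+-5=-10, -5+-1=-6, -5+0=-5, -5+1=-4, -5+2=-3, -5+5=0
a = -1: -1+-1=-2, -1+0=-1, -1+1=0, -1+2=1, -1+5=4
a = 0: 0+0=0, 0+1=1, 0+2=2, 0+5=5
a = 1: 1+1=2, 1+2=3, 1+5=6
a = 2: 2+2=4, 2+5=7
a = 5: 5+5=10
Distinct sums: {-12, -11, -10, -7, -6, -5, -4, -3, -2, -1, 0, 1, 2, 3, 4, 5, 6, 7, 10}
|A + A| = 19

|A + A| = 19


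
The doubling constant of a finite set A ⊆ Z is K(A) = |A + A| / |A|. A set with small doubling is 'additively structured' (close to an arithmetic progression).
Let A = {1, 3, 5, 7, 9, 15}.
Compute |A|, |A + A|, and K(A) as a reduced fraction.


|A| = 6.
Compute A + A by enumerating all 36 pairs.
A + A = {2, 4, 6, 8, 10, 12, 14, 16, 18, 20, 22, 24, 30}, so |A + A| = 13.
K = |A + A| / |A| = 13/6 (already in lowest terms) ≈ 2.1667.
Reference: AP of size 6 gives K = 11/6 ≈ 1.8333; a fully generic set of size 6 gives K ≈ 3.5000.

|A| = 6, |A + A| = 13, K = 13/6.


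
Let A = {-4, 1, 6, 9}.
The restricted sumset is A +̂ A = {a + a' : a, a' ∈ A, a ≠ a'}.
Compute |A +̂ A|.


Restricted sumset: A +̂ A = {a + a' : a ∈ A, a' ∈ A, a ≠ a'}.
Equivalently, take A + A and drop any sum 2a that is achievable ONLY as a + a for a ∈ A (i.e. sums representable only with equal summands).
Enumerate pairs (a, a') with a < a' (symmetric, so each unordered pair gives one sum; this covers all a ≠ a'):
  -4 + 1 = -3
  -4 + 6 = 2
  -4 + 9 = 5
  1 + 6 = 7
  1 + 9 = 10
  6 + 9 = 15
Collected distinct sums: {-3, 2, 5, 7, 10, 15}
|A +̂ A| = 6
(Reference bound: |A +̂ A| ≥ 2|A| - 3 for |A| ≥ 2, with |A| = 4 giving ≥ 5.)

|A +̂ A| = 6


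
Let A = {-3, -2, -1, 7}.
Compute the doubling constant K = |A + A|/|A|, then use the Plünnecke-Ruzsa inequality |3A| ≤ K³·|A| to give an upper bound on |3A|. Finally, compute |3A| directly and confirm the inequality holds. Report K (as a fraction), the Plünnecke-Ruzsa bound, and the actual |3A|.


|A| = 4.
Step 1: Compute A + A by enumerating all 16 pairs.
A + A = {-6, -5, -4, -3, -2, 4, 5, 6, 14}, so |A + A| = 9.
Step 2: Doubling constant K = |A + A|/|A| = 9/4 = 9/4 ≈ 2.2500.
Step 3: Plünnecke-Ruzsa gives |3A| ≤ K³·|A| = (2.2500)³ · 4 ≈ 45.5625.
Step 4: Compute 3A = A + A + A directly by enumerating all triples (a,b,c) ∈ A³; |3A| = 16.
Step 5: Check 16 ≤ 45.5625? Yes ✓.

K = 9/4, Plünnecke-Ruzsa bound K³|A| ≈ 45.5625, |3A| = 16, inequality holds.


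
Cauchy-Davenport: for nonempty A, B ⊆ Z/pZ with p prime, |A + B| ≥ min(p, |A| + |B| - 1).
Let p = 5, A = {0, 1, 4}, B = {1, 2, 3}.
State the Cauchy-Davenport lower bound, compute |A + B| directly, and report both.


Cauchy-Davenport: |A + B| ≥ min(p, |A| + |B| - 1) for A, B nonempty in Z/pZ.
|A| = 3, |B| = 3, p = 5.
CD lower bound = min(5, 3 + 3 - 1) = min(5, 5) = 5.
Compute A + B mod 5 directly:
a = 0: 0+1=1, 0+2=2, 0+3=3
a = 1: 1+1=2, 1+2=3, 1+3=4
a = 4: 4+1=0, 4+2=1, 4+3=2
A + B = {0, 1, 2, 3, 4}, so |A + B| = 5.
Verify: 5 ≥ 5? Yes ✓.

CD lower bound = 5, actual |A + B| = 5.


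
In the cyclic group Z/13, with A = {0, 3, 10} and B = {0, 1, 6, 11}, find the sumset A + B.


Work in Z/13Z: reduce every sum a + b modulo 13.
Enumerate all 12 pairs:
a = 0: 0+0=0, 0+1=1, 0+6=6, 0+11=11
a = 3: 3+0=3, 3+1=4, 3+6=9, 3+11=1
a = 10: 10+0=10, 10+1=11, 10+6=3, 10+11=8
Distinct residues collected: {0, 1, 3, 4, 6, 8, 9, 10, 11}
|A + B| = 9 (out of 13 total residues).

A + B = {0, 1, 3, 4, 6, 8, 9, 10, 11}


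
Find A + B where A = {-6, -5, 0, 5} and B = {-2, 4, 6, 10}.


A + B = {a + b : a ∈ A, b ∈ B}.
Enumerate all |A|·|B| = 4·4 = 16 pairs (a, b) and collect distinct sums.
a = -6: -6+-2=-8, -6+4=-2, -6+6=0, -6+10=4
a = -5: -5+-2=-7, -5+4=-1, -5+6=1, -5+10=5
a = 0: 0+-2=-2, 0+4=4, 0+6=6, 0+10=10
a = 5: 5+-2=3, 5+4=9, 5+6=11, 5+10=15
Collecting distinct sums: A + B = {-8, -7, -2, -1, 0, 1, 3, 4, 5, 6, 9, 10, 11, 15}
|A + B| = 14

A + B = {-8, -7, -2, -1, 0, 1, 3, 4, 5, 6, 9, 10, 11, 15}


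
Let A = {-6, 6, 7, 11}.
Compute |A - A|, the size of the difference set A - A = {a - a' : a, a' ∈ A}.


A - A = {a - a' : a, a' ∈ A}; |A| = 4.
Bounds: 2|A|-1 ≤ |A - A| ≤ |A|² - |A| + 1, i.e. 7 ≤ |A - A| ≤ 13.
Note: 0 ∈ A - A always (from a - a). The set is symmetric: if d ∈ A - A then -d ∈ A - A.
Enumerate nonzero differences d = a - a' with a > a' (then include -d):
Positive differences: {1, 4, 5, 12, 13, 17}
Full difference set: {0} ∪ (positive diffs) ∪ (negative diffs).
|A - A| = 1 + 2·6 = 13 (matches direct enumeration: 13).

|A - A| = 13


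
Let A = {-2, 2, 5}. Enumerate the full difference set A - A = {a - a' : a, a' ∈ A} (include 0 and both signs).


A - A = {a - a' : a, a' ∈ A}.
Compute a - a' for each ordered pair (a, a'):
a = -2: -2--2=0, -2-2=-4, -2-5=-7
a = 2: 2--2=4, 2-2=0, 2-5=-3
a = 5: 5--2=7, 5-2=3, 5-5=0
Collecting distinct values (and noting 0 appears from a-a):
A - A = {-7, -4, -3, 0, 3, 4, 7}
|A - A| = 7

A - A = {-7, -4, -3, 0, 3, 4, 7}


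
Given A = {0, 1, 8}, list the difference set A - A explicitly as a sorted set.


A - A = {a - a' : a, a' ∈ A}.
Compute a - a' for each ordered pair (a, a'):
a = 0: 0-0=0, 0-1=-1, 0-8=-8
a = 1: 1-0=1, 1-1=0, 1-8=-7
a = 8: 8-0=8, 8-1=7, 8-8=0
Collecting distinct values (and noting 0 appears from a-a):
A - A = {-8, -7, -1, 0, 1, 7, 8}
|A - A| = 7

A - A = {-8, -7, -1, 0, 1, 7, 8}


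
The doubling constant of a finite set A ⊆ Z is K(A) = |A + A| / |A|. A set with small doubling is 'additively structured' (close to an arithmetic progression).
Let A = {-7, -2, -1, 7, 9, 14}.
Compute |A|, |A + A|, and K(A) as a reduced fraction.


|A| = 6.
Compute A + A by enumerating all 36 pairs.
A + A = {-14, -9, -8, -4, -3, -2, 0, 2, 5, 6, 7, 8, 12, 13, 14, 16, 18, 21, 23, 28}, so |A + A| = 20.
K = |A + A| / |A| = 20/6 = 10/3 ≈ 3.3333.
Reference: AP of size 6 gives K = 11/6 ≈ 1.8333; a fully generic set of size 6 gives K ≈ 3.5000.

|A| = 6, |A + A| = 20, K = 20/6 = 10/3.


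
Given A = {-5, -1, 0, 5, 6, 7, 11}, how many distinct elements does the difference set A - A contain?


A - A = {a - a' : a, a' ∈ A}; |A| = 7.
Bounds: 2|A|-1 ≤ |A - A| ≤ |A|² - |A| + 1, i.e. 13 ≤ |A - A| ≤ 43.
Note: 0 ∈ A - A always (from a - a). The set is symmetric: if d ∈ A - A then -d ∈ A - A.
Enumerate nonzero differences d = a - a' with a > a' (then include -d):
Positive differences: {1, 2, 4, 5, 6, 7, 8, 10, 11, 12, 16}
Full difference set: {0} ∪ (positive diffs) ∪ (negative diffs).
|A - A| = 1 + 2·11 = 23 (matches direct enumeration: 23).

|A - A| = 23


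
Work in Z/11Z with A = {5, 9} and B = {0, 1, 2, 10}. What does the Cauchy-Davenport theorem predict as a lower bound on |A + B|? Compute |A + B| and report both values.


Cauchy-Davenport: |A + B| ≥ min(p, |A| + |B| - 1) for A, B nonempty in Z/pZ.
|A| = 2, |B| = 4, p = 11.
CD lower bound = min(11, 2 + 4 - 1) = min(11, 5) = 5.
Compute A + B mod 11 directly:
a = 5: 5+0=5, 5+1=6, 5+2=7, 5+10=4
a = 9: 9+0=9, 9+1=10, 9+2=0, 9+10=8
A + B = {0, 4, 5, 6, 7, 8, 9, 10}, so |A + B| = 8.
Verify: 8 ≥ 5? Yes ✓.

CD lower bound = 5, actual |A + B| = 8.


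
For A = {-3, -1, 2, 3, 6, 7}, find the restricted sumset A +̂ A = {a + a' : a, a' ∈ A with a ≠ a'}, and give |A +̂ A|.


Restricted sumset: A +̂ A = {a + a' : a ∈ A, a' ∈ A, a ≠ a'}.
Equivalently, take A + A and drop any sum 2a that is achievable ONLY as a + a for a ∈ A (i.e. sums representable only with equal summands).
Enumerate pairs (a, a') with a < a' (symmetric, so each unordered pair gives one sum; this covers all a ≠ a'):
  -3 + -1 = -4
  -3 + 2 = -1
  -3 + 3 = 0
  -3 + 6 = 3
  -3 + 7 = 4
  -1 + 2 = 1
  -1 + 3 = 2
  -1 + 6 = 5
  -1 + 7 = 6
  2 + 3 = 5
  2 + 6 = 8
  2 + 7 = 9
  3 + 6 = 9
  3 + 7 = 10
  6 + 7 = 13
Collected distinct sums: {-4, -1, 0, 1, 2, 3, 4, 5, 6, 8, 9, 10, 13}
|A +̂ A| = 13
(Reference bound: |A +̂ A| ≥ 2|A| - 3 for |A| ≥ 2, with |A| = 6 giving ≥ 9.)

|A +̂ A| = 13


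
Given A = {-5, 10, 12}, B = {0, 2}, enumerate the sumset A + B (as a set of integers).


A + B = {a + b : a ∈ A, b ∈ B}.
Enumerate all |A|·|B| = 3·2 = 6 pairs (a, b) and collect distinct sums.
a = -5: -5+0=-5, -5+2=-3
a = 10: 10+0=10, 10+2=12
a = 12: 12+0=12, 12+2=14
Collecting distinct sums: A + B = {-5, -3, 10, 12, 14}
|A + B| = 5

A + B = {-5, -3, 10, 12, 14}


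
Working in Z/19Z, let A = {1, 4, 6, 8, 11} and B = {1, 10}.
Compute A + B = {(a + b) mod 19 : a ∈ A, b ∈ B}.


Work in Z/19Z: reduce every sum a + b modulo 19.
Enumerate all 10 pairs:
a = 1: 1+1=2, 1+10=11
a = 4: 4+1=5, 4+10=14
a = 6: 6+1=7, 6+10=16
a = 8: 8+1=9, 8+10=18
a = 11: 11+1=12, 11+10=2
Distinct residues collected: {2, 5, 7, 9, 11, 12, 14, 16, 18}
|A + B| = 9 (out of 19 total residues).

A + B = {2, 5, 7, 9, 11, 12, 14, 16, 18}


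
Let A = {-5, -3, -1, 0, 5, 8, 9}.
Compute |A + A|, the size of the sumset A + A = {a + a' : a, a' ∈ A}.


A + A = {a + a' : a, a' ∈ A}; |A| = 7.
General bounds: 2|A| - 1 ≤ |A + A| ≤ |A|(|A|+1)/2, i.e. 13 ≤ |A + A| ≤ 28.
Lower bound 2|A|-1 is attained iff A is an arithmetic progression.
Enumerate sums a + a' for a ≤ a' (symmetric, so this suffices):
a = -5: -5+-5=-10, -5+-3=-8, -5+-1=-6, -5+0=-5, -5+5=0, -5+8=3, -5+9=4
a = -3: -3+-3=-6, -3+-1=-4, -3+0=-3, -3+5=2, -3+8=5, -3+9=6
a = -1: -1+-1=-2, -1+0=-1, -1+5=4, -1+8=7, -1+9=8
a = 0: 0+0=0, 0+5=5, 0+8=8, 0+9=9
a = 5: 5+5=10, 5+8=13, 5+9=14
a = 8: 8+8=16, 8+9=17
a = 9: 9+9=18
Distinct sums: {-10, -8, -6, -5, -4, -3, -2, -1, 0, 2, 3, 4, 5, 6, 7, 8, 9, 10, 13, 14, 16, 17, 18}
|A + A| = 23

|A + A| = 23


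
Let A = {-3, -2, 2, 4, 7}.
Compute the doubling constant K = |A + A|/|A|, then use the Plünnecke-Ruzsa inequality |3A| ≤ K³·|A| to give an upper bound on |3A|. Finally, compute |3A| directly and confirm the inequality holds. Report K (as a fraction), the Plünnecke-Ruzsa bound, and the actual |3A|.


|A| = 5.
Step 1: Compute A + A by enumerating all 25 pairs.
A + A = {-6, -5, -4, -1, 0, 1, 2, 4, 5, 6, 8, 9, 11, 14}, so |A + A| = 14.
Step 2: Doubling constant K = |A + A|/|A| = 14/5 = 14/5 ≈ 2.8000.
Step 3: Plünnecke-Ruzsa gives |3A| ≤ K³·|A| = (2.8000)³ · 5 ≈ 109.7600.
Step 4: Compute 3A = A + A + A directly by enumerating all triples (a,b,c) ∈ A³; |3A| = 26.
Step 5: Check 26 ≤ 109.7600? Yes ✓.

K = 14/5, Plünnecke-Ruzsa bound K³|A| ≈ 109.7600, |3A| = 26, inequality holds.


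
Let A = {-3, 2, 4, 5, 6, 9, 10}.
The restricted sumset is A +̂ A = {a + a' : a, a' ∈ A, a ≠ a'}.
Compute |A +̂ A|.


Restricted sumset: A +̂ A = {a + a' : a ∈ A, a' ∈ A, a ≠ a'}.
Equivalently, take A + A and drop any sum 2a that is achievable ONLY as a + a for a ∈ A (i.e. sums representable only with equal summands).
Enumerate pairs (a, a') with a < a' (symmetric, so each unordered pair gives one sum; this covers all a ≠ a'):
  -3 + 2 = -1
  -3 + 4 = 1
  -3 + 5 = 2
  -3 + 6 = 3
  -3 + 9 = 6
  -3 + 10 = 7
  2 + 4 = 6
  2 + 5 = 7
  2 + 6 = 8
  2 + 9 = 11
  2 + 10 = 12
  4 + 5 = 9
  4 + 6 = 10
  4 + 9 = 13
  4 + 10 = 14
  5 + 6 = 11
  5 + 9 = 14
  5 + 10 = 15
  6 + 9 = 15
  6 + 10 = 16
  9 + 10 = 19
Collected distinct sums: {-1, 1, 2, 3, 6, 7, 8, 9, 10, 11, 12, 13, 14, 15, 16, 19}
|A +̂ A| = 16
(Reference bound: |A +̂ A| ≥ 2|A| - 3 for |A| ≥ 2, with |A| = 7 giving ≥ 11.)

|A +̂ A| = 16


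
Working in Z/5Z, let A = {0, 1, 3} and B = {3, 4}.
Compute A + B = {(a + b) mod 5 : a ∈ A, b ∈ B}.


Work in Z/5Z: reduce every sum a + b modulo 5.
Enumerate all 6 pairs:
a = 0: 0+3=3, 0+4=4
a = 1: 1+3=4, 1+4=0
a = 3: 3+3=1, 3+4=2
Distinct residues collected: {0, 1, 2, 3, 4}
|A + B| = 5 (out of 5 total residues).

A + B = {0, 1, 2, 3, 4}


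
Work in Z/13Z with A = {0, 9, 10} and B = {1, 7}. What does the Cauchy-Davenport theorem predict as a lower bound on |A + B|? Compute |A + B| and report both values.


Cauchy-Davenport: |A + B| ≥ min(p, |A| + |B| - 1) for A, B nonempty in Z/pZ.
|A| = 3, |B| = 2, p = 13.
CD lower bound = min(13, 3 + 2 - 1) = min(13, 4) = 4.
Compute A + B mod 13 directly:
a = 0: 0+1=1, 0+7=7
a = 9: 9+1=10, 9+7=3
a = 10: 10+1=11, 10+7=4
A + B = {1, 3, 4, 7, 10, 11}, so |A + B| = 6.
Verify: 6 ≥ 4? Yes ✓.

CD lower bound = 4, actual |A + B| = 6.


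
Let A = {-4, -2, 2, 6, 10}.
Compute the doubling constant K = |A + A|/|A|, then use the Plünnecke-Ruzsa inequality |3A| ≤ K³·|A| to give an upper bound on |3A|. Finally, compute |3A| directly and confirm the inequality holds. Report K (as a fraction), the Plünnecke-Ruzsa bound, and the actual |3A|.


|A| = 5.
Step 1: Compute A + A by enumerating all 25 pairs.
A + A = {-8, -6, -4, -2, 0, 2, 4, 6, 8, 12, 16, 20}, so |A + A| = 12.
Step 2: Doubling constant K = |A + A|/|A| = 12/5 = 12/5 ≈ 2.4000.
Step 3: Plünnecke-Ruzsa gives |3A| ≤ K³·|A| = (2.4000)³ · 5 ≈ 69.1200.
Step 4: Compute 3A = A + A + A directly by enumerating all triples (a,b,c) ∈ A³; |3A| = 19.
Step 5: Check 19 ≤ 69.1200? Yes ✓.

K = 12/5, Plünnecke-Ruzsa bound K³|A| ≈ 69.1200, |3A| = 19, inequality holds.


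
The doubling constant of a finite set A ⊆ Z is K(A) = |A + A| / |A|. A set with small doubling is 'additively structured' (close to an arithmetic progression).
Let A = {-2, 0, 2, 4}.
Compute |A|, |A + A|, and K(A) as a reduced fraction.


|A| = 4.
Compute A + A by enumerating all 16 pairs.
A + A = {-4, -2, 0, 2, 4, 6, 8}, so |A + A| = 7.
K = |A + A| / |A| = 7/4 (already in lowest terms) ≈ 1.7500.
Reference: AP of size 4 gives K = 7/4 ≈ 1.7500; a fully generic set of size 4 gives K ≈ 2.5000.

|A| = 4, |A + A| = 7, K = 7/4.


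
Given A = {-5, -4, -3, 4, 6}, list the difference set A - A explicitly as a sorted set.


A - A = {a - a' : a, a' ∈ A}.
Compute a - a' for each ordered pair (a, a'):
a = -5: -5--5=0, -5--4=-1, -5--3=-2, -5-4=-9, -5-6=-11
a = -4: -4--5=1, -4--4=0, -4--3=-1, -4-4=-8, -4-6=-10
a = -3: -3--5=2, -3--4=1, -3--3=0, -3-4=-7, -3-6=-9
a = 4: 4--5=9, 4--4=8, 4--3=7, 4-4=0, 4-6=-2
a = 6: 6--5=11, 6--4=10, 6--3=9, 6-4=2, 6-6=0
Collecting distinct values (and noting 0 appears from a-a):
A - A = {-11, -10, -9, -8, -7, -2, -1, 0, 1, 2, 7, 8, 9, 10, 11}
|A - A| = 15

A - A = {-11, -10, -9, -8, -7, -2, -1, 0, 1, 2, 7, 8, 9, 10, 11}
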